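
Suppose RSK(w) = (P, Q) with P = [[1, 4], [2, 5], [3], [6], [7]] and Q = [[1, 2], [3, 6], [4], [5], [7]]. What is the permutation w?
3 7 6 5 2 4 1

Reverse RSK: for i = n, n-1, ..., 1, locate i in Q, remove the corresponding corner cell from P, and reverse-bump its entry up through P; the value ejected from row 1 is w(i).

So w = 3 7 6 5 2 4 1.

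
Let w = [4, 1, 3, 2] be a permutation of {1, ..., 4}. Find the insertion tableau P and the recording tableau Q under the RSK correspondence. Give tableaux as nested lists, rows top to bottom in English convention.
Insert each entry of the permutation into P by Schensted row insertion, recording in Q the position of each new cell.

Insert 4: appended to row 1. P = [[4]].
Insert 1: 1 bumps 4 from row 1; 4 starts row 2. P = [[1], [4]].
Insert 3: appended to row 1. P = [[1, 3], [4]].
Insert 2: 2 bumps 3 from row 1; 3 bumps 4 from row 2; 4 starts row 3. P = [[1, 2], [3], [4]].

So P = [[1, 2], [3], [4]], Q = [[1, 3], [2], [4]].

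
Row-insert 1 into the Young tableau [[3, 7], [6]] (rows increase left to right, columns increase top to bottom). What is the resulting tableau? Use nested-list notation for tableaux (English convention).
In row 1, 1 replaces 3 (the leftmost entry greater than 1); 3 is bumped to row 2. In row 2, 3 replaces 6 (the leftmost entry greater than 3); 6 is bumped to row 3. 6 starts a new row 3. The new tableau is [[1, 7], [3], [6]].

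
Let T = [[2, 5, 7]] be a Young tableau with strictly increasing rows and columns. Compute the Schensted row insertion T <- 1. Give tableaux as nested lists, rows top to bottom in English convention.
In row 1, 1 replaces 2 (the leftmost entry greater than 1); 2 is bumped to row 2. 2 starts a new row 2. The new tableau is [[1, 5, 7], [2]].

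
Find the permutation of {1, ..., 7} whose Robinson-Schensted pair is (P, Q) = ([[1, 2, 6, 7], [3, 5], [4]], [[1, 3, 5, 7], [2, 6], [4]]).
Reverse the RSK construction: for i from n down to 1, find the cell of Q containing i, remove the entry at that cell from P, and reverse-bump it up through P; the value ejected from row 1 is w(i).

Step i=7: Q has 7 at row 1, column 4; remove that cell from P, ejecting 7. So w(7) = 7. P is now [[1, 2, 6], [3, 5], [4]].
Step i=6: Q has 6 at row 2, column 2; remove 5 from row 2 of P and reverse-bump: 5 enters row 1 and ejects 2. So w(6) = 2. P is now [[1, 5, 6], [3], [4]].
Step i=5: Q has 5 at row 1, column 3; remove that cell from P, ejecting 6. So w(5) = 6. P is now [[1, 5], [3], [4]].
Step i=4: Q has 4 at row 3, column 1; remove 4 from row 3 of P and reverse-bump: 4 enters row 2 and ejects 3; 3 enters row 1 and ejects 1. So w(4) = 1. P is now [[3, 5], [4]].
Step i=3: Q has 3 at row 1, column 2; remove that cell from P, ejecting 5. So w(3) = 5. P is now [[3], [4]].
Step i=2: Q has 2 at row 2, column 1; remove 4 from row 2 of P and reverse-bump: 4 enters row 1 and ejects 3. So w(2) = 3. P is now [[4]].
Step i=1: Q has 1 at row 1, column 1; remove that cell from P, ejecting 4. So w(1) = 4. P is now [].

So w = 4 3 5 1 6 2 7.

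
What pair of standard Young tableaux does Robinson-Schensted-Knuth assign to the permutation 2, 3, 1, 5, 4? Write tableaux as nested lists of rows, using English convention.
Insert each entry of the permutation into P by Schensted row insertion, recording in Q the position of each new cell.

Insert 2: appended to row 1. P = [[2]].
Insert 3: appended to row 1. P = [[2, 3]].
Insert 1: 1 bumps 2 from row 1; 2 starts row 2. P = [[1, 3], [2]].
Insert 5: appended to row 1. P = [[1, 3, 5], [2]].
Insert 4: 4 bumps 5 from row 1; 5 appends to row 2. P = [[1, 3, 4], [2, 5]].

So P = [[1, 3, 4], [2, 5]], Q = [[1, 2, 4], [3, 5]].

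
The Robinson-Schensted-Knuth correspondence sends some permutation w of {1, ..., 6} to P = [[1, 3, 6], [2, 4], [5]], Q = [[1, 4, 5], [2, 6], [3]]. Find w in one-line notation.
Reverse the RSK construction: for i from n down to 1, find the cell of Q containing i, remove the entry at that cell from P, and reverse-bump it up through P; the value ejected from row 1 is w(i).

Step i=6: Q has 6 at row 2, column 2; remove 4 from row 2 of P and reverse-bump: 4 enters row 1 and ejects 3. So w(6) = 3. P is now [[1, 4, 6], [2], [5]].
Step i=5: Q has 5 at row 1, column 3; remove that cell from P, ejecting 6. So w(5) = 6. P is now [[1, 4], [2], [5]].
Step i=4: Q has 4 at row 1, column 2; remove that cell from P, ejecting 4. So w(4) = 4. P is now [[1], [2], [5]].
Step i=3: Q has 3 at row 3, column 1; remove 5 from row 3 of P and reverse-bump: 5 enters row 2 and ejects 2; 2 enters row 1 and ejects 1. So w(3) = 1. P is now [[2], [5]].
Step i=2: Q has 2 at row 2, column 1; remove 5 from row 2 of P and reverse-bump: 5 enters row 1 and ejects 2. So w(2) = 2. P is now [[5]].
Step i=1: Q has 1 at row 1, column 1; remove that cell from P, ejecting 5. So w(1) = 5. P is now [].

So w = 5 2 1 4 6 3.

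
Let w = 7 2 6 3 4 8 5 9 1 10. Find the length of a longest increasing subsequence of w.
6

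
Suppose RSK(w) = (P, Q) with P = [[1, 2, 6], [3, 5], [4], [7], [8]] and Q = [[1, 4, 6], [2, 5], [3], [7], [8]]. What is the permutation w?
Reverse the RSK construction: for i from n down to 1, find the cell of Q containing i, remove the entry at that cell from P, and reverse-bump it up through P; the value ejected from row 1 is w(i).

Step i=8: Q has 8 at row 5, column 1; remove 8 from row 5 of P and reverse-bump: 8 enters row 4 and ejects 7; 7 enters row 3 and ejects 4; 4 enters row 2 and ejects 3; 3 enters row 1 and ejects 2. So w(8) = 2. P is now [[1, 3, 6], [4, 5], [7], [8]].
Step i=7: Q has 7 at row 4, column 1; remove 8 from row 4 of P and reverse-bump: 8 enters row 3 and ejects 7; 7 enters row 2 and ejects 5; 5 enters row 1 and ejects 3. So w(7) = 3. P is now [[1, 5, 6], [4, 7], [8]].
Step i=6: Q has 6 at row 1, column 3; remove that cell from P, ejecting 6. So w(6) = 6. P is now [[1, 5], [4, 7], [8]].
Step i=5: Q has 5 at row 2, column 2; remove 7 from row 2 of P and reverse-bump: 7 enters row 1 and ejects 5. So w(5) = 5. P is now [[1, 7], [4], [8]].
Step i=4: Q has 4 at row 1, column 2; remove that cell from P, ejecting 7. So w(4) = 7. P is now [[1], [4], [8]].
Step i=3: Q has 3 at row 3, column 1; remove 8 from row 3 of P and reverse-bump: 8 enters row 2 and ejects 4; 4 enters row 1 and ejects 1. So w(3) = 1. P is now [[4], [8]].
Step i=2: Q has 2 at row 2, column 1; remove 8 from row 2 of P and reverse-bump: 8 enters row 1 and ejects 4. So w(2) = 4. P is now [[8]].
Step i=1: Q has 1 at row 1, column 1; remove that cell from P, ejecting 8. So w(1) = 8. P is now [].

So w = 8 4 1 7 5 6 3 2.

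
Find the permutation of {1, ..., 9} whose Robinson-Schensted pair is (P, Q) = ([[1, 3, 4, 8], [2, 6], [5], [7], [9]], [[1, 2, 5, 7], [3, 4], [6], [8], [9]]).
5 9 2 3 7 6 8 4 1

Reverse the RSK construction: for i from n down to 1, find the cell of Q containing i, remove the entry at that cell from P, and reverse-bump it up through P; the value ejected from row 1 is w(i).

Step i=9: Q has 9 at row 5, column 1; remove 9 from row 5 of P and reverse-bump: 9 enters row 4 and ejects 7; 7 enters row 3 and ejects 5; 5 enters row 2 and ejects 2; 2 enters row 1 and ejects 1. So w(9) = 1. P is now [[2, 3, 4, 8], [5, 6], [7], [9]].
Step i=8: Q has 8 at row 4, column 1; remove 9 from row 4 of P and reverse-bump: 9 enters row 3 and ejects 7; 7 enters row 2 and ejects 6; 6 enters row 1 and ejects 4. So w(8) = 4. P is now [[2, 3, 6, 8], [5, 7], [9]].
Step i=7: Q has 7 at row 1, column 4; remove that cell from P, ejecting 8. So w(7) = 8. P is now [[2, 3, 6], [5, 7], [9]].
Step i=6: Q has 6 at row 3, column 1; remove 9 from row 3 of P and reverse-bump: 9 enters row 2 and ejects 7; 7 enters row 1 and ejects 6. So w(6) = 6. P is now [[2, 3, 7], [5, 9]].
Step i=5: Q has 5 at row 1, column 3; remove that cell from P, ejecting 7. So w(5) = 7. P is now [[2, 3], [5, 9]].
Step i=4: Q has 4 at row 2, column 2; remove 9 from row 2 of P and reverse-bump: 9 enters row 1 and ejects 3. So w(4) = 3. P is now [[2, 9], [5]].
Step i=3: Q has 3 at row 2, column 1; remove 5 from row 2 of P and reverse-bump: 5 enters row 1 and ejects 2. So w(3) = 2. P is now [[5, 9]].
Step i=2: Q has 2 at row 1, column 2; remove that cell from P, ejecting 9. So w(2) = 9. P is now [[5]].
Step i=1: Q has 1 at row 1, column 1; remove that cell from P, ejecting 5. So w(1) = 5. P is now [].

So w = 5 9 2 3 7 6 8 4 1.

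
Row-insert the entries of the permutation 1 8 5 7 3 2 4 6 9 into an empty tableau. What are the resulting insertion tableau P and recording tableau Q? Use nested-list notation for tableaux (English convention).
P = [[1, 2, 4, 6, 9], [3, 7], [5], [8]], Q = [[1, 2, 4, 8, 9], [3, 7], [5], [6]]

Insert each entry of the permutation into P by Schensted row insertion, recording in Q the position of each new cell.

Insert 1: appended to row 1. P = [[1]].
Insert 8: appended to row 1. P = [[1, 8]].
Insert 5: 5 bumps 8 from row 1; 8 starts row 2. P = [[1, 5], [8]].
Insert 7: appended to row 1. P = [[1, 5, 7], [8]].
Insert 3: 3 bumps 5 from row 1; 5 bumps 8 from row 2; 8 starts row 3. P = [[1, 3, 7], [5], [8]].
Insert 2: 2 bumps 3 from row 1; 3 bumps 5 from row 2; 5 bumps 8 from row 3; 8 starts row 4. P = [[1, 2, 7], [3], [5], [8]].
Insert 4: 4 bumps 7 from row 1; 7 appends to row 2. P = [[1, 2, 4], [3, 7], [5], [8]].
Insert 6: appended to row 1. P = [[1, 2, 4, 6], [3, 7], [5], [8]].
Insert 9: appended to row 1. P = [[1, 2, 4, 6, 9], [3, 7], [5], [8]].

So P = [[1, 2, 4, 6, 9], [3, 7], [5], [8]], Q = [[1, 2, 4, 8, 9], [3, 7], [5], [6]].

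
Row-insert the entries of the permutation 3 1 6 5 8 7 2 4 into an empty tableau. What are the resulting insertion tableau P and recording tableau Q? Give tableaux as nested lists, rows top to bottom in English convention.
P = [[1, 2, 4], [3, 5, 7], [6, 8]], Q = [[1, 3, 5], [2, 4, 6], [7, 8]]

Insert each entry of the permutation into P by Schensted row insertion, recording in Q the position of each new cell.

After inserting 3: P = [[3]].
After inserting 1: P = [[1], [3]].
After inserting 6: P = [[1, 6], [3]].
After inserting 5: P = [[1, 5], [3, 6]].
After inserting 8: P = [[1, 5, 8], [3, 6]].
After inserting 7: P = [[1, 5, 7], [3, 6, 8]].
After inserting 2: P = [[1, 2, 7], [3, 5, 8], [6]].
After inserting 4: P = [[1, 2, 4], [3, 5, 7], [6, 8]].

So P = [[1, 2, 4], [3, 5, 7], [6, 8]], Q = [[1, 3, 5], [2, 4, 6], [7, 8]].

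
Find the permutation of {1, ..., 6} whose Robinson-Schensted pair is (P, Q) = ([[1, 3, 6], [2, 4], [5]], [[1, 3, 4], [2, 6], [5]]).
5 2 4 6 1 3

Reverse the RSK construction: for i from n down to 1, find the cell of Q containing i, remove the entry at that cell from P, and reverse-bump it up through P; the value ejected from row 1 is w(i).

Step i=6: Q has 6 at row 2, column 2; remove 4 from row 2 of P and reverse-bump: 4 enters row 1 and ejects 3. So w(6) = 3. P is now [[1, 4, 6], [2], [5]].
Step i=5: Q has 5 at row 3, column 1; remove 5 from row 3 of P and reverse-bump: 5 enters row 2 and ejects 2; 2 enters row 1 and ejects 1. So w(5) = 1. P is now [[2, 4, 6], [5]].
Step i=4: Q has 4 at row 1, column 3; remove that cell from P, ejecting 6. So w(4) = 6. P is now [[2, 4], [5]].
Step i=3: Q has 3 at row 1, column 2; remove that cell from P, ejecting 4. So w(3) = 4. P is now [[2], [5]].
Step i=2: Q has 2 at row 2, column 1; remove 5 from row 2 of P and reverse-bump: 5 enters row 1 and ejects 2. So w(2) = 2. P is now [[5]].
Step i=1: Q has 1 at row 1, column 1; remove that cell from P, ejecting 5. So w(1) = 5. P is now [].

So w = 5 2 4 6 1 3.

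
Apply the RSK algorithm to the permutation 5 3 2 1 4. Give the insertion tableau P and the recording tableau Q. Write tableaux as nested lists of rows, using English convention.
P = [[1, 4], [2], [3], [5]], Q = [[1, 5], [2], [3], [4]]

Insert each entry of the permutation into P by Schensted row insertion, recording in Q the position of each new cell.

Insert 5: appended to row 1. P = [[5]], Q = [[1]].
Insert 3: 3 bumps 5 from row 1; 5 starts row 2. P = [[3], [5]], Q = [[1], [2]].
Insert 2: 2 bumps 3 from row 1; 3 bumps 5 from row 2; 5 starts row 3. P = [[2], [3], [5]], Q = [[1], [2], [3]].
Insert 1: 1 bumps 2 from row 1; 2 bumps 3 from row 2; 3 bumps 5 from row 3; 5 starts row 4. P = [[1], [2], [3], [5]], Q = [[1], [2], [3], [4]].
Insert 4: appended to row 1. P = [[1, 4], [2], [3], [5]], Q = [[1, 5], [2], [3], [4]].

So P = [[1, 4], [2], [3], [5]], Q = [[1, 5], [2], [3], [4]].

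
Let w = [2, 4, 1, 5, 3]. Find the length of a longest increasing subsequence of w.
3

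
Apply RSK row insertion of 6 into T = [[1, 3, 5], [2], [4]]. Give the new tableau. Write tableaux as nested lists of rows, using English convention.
6 is larger than every entry of row 1, so it is appended to row 1. The new tableau is [[1, 3, 5, 6], [2], [4]].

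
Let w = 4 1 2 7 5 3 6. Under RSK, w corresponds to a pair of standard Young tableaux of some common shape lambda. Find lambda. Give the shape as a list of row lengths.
[4, 2, 1]

RSK row insertion gives P = [[1, 2, 3, 6], [4, 5], [7]], which has shape [4, 2, 1].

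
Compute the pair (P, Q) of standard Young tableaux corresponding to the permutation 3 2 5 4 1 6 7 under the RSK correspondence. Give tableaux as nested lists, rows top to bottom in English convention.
P = [[1, 4, 6, 7], [2, 5], [3]], Q = [[1, 3, 6, 7], [2, 4], [5]]

Insert each entry of the permutation into P by Schensted row insertion, recording in Q the position of each new cell.

Insert 3: appended to row 1. P = [[3]].
Insert 2: 2 bumps 3 from row 1; 3 starts row 2. P = [[2], [3]].
Insert 5: appended to row 1. P = [[2, 5], [3]].
Insert 4: 4 bumps 5 from row 1; 5 appends to row 2. P = [[2, 4], [3, 5]].
Insert 1: 1 bumps 2 from row 1; 2 bumps 3 from row 2; 3 starts row 3. P = [[1, 4], [2, 5], [3]].
Insert 6: appended to row 1. P = [[1, 4, 6], [2, 5], [3]].
Insert 7: appended to row 1. P = [[1, 4, 6, 7], [2, 5], [3]].

So P = [[1, 4, 6, 7], [2, 5], [3]], Q = [[1, 3, 6, 7], [2, 4], [5]].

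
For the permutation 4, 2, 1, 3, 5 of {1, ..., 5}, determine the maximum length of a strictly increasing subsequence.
3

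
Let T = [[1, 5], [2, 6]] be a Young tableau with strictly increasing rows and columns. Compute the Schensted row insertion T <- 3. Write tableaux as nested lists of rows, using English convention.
In row 1, 3 replaces 5 (the leftmost entry greater than 3); 5 is bumped to row 2. In row 2, 5 replaces 6 (the leftmost entry greater than 5); 6 is bumped to row 3. 6 starts a new row 3. The new tableau is [[1, 3], [2, 5], [6]].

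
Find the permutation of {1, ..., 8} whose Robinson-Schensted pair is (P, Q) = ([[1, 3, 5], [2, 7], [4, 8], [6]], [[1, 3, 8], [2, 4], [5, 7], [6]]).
6 4 8 7 2 1 3 5

Reverse the RSK construction: for i from n down to 1, find the cell of Q containing i, remove the entry at that cell from P, and reverse-bump it up through P; the value ejected from row 1 is w(i).

Step i=8: Q has 8 at row 1, column 3; remove that cell from P, ejecting 5. So w(8) = 5. P is now [[1, 3], [2, 7], [4, 8], [6]].
Step i=7: Q has 7 at row 3, column 2; remove 8 from row 3 of P and reverse-bump: 8 enters row 2 and ejects 7; 7 enters row 1 and ejects 3. So w(7) = 3. P is now [[1, 7], [2, 8], [4], [6]].
Step i=6: Q has 6 at row 4, column 1; remove 6 from row 4 of P and reverse-bump: 6 enters row 3 and ejects 4; 4 enters row 2 and ejects 2; 2 enters row 1 and ejects 1. So w(6) = 1. P is now [[2, 7], [4, 8], [6]].
Step i=5: Q has 5 at row 3, column 1; remove 6 from row 3 of P and reverse-bump: 6 enters row 2 and ejects 4; 4 enters row 1 and ejects 2. So w(5) = 2. P is now [[4, 7], [6, 8]].
Step i=4: Q has 4 at row 2, column 2; remove 8 from row 2 of P and reverse-bump: 8 enters row 1 and ejects 7. So w(4) = 7. P is now [[4, 8], [6]].
Step i=3: Q has 3 at row 1, column 2; remove that cell from P, ejecting 8. So w(3) = 8. P is now [[4], [6]].
Step i=2: Q has 2 at row 2, column 1; remove 6 from row 2 of P and reverse-bump: 6 enters row 1 and ejects 4. So w(2) = 4. P is now [[6]].
Step i=1: Q has 1 at row 1, column 1; remove that cell from P, ejecting 6. So w(1) = 6. P is now [].

So w = 6 4 8 7 2 1 3 5.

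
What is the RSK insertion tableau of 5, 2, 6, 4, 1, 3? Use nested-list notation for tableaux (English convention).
P = [[1, 3], [2, 4], [5, 6]]

Insert 5: appended to row 1. P = [[5]].
Insert 2: 2 bumps 5 from row 1; 5 starts row 2. P = [[2], [5]].
Insert 6: appended to row 1. P = [[2, 6], [5]].
Insert 4: 4 bumps 6 from row 1; 6 appends to row 2. P = [[2, 4], [5, 6]].
Insert 1: 1 bumps 2 from row 1; 2 bumps 5 from row 2; 5 starts row 3. P = [[1, 4], [2, 6], [5]].
Insert 3: 3 bumps 4 from row 1; 4 bumps 6 from row 2; 6 appends to row 3. P = [[1, 3], [2, 4], [5, 6]].

So P = [[1, 3], [2, 4], [5, 6]].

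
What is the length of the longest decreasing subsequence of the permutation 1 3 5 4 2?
3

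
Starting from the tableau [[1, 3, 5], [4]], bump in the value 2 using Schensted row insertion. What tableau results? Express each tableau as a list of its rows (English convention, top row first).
[[1, 2, 5], [3], [4]]

In row 1, 2 replaces 3 (the leftmost entry greater than 2); 3 is bumped to row 2. In row 2, 3 replaces 4 (the leftmost entry greater than 3); 4 is bumped to row 3. 4 starts a new row 3. The new tableau is [[1, 2, 5], [3], [4]].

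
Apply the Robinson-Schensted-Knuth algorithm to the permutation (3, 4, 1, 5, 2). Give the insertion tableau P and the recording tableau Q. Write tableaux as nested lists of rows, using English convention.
P = [[1, 2, 5], [3, 4]], Q = [[1, 2, 4], [3, 5]]

Insert each entry of the permutation into P by Schensted row insertion, recording in Q the position of each new cell.

Insert 3: appended to row 1. P = [[3]], Q = [[1]].
Insert 4: appended to row 1. P = [[3, 4]], Q = [[1, 2]].
Insert 1: 1 bumps 3 from row 1; 3 starts row 2. P = [[1, 4], [3]], Q = [[1, 2], [3]].
Insert 5: appended to row 1. P = [[1, 4, 5], [3]], Q = [[1, 2, 4], [3]].
Insert 2: 2 bumps 4 from row 1; 4 appends to row 2. P = [[1, 2, 5], [3, 4]], Q = [[1, 2, 4], [3, 5]].

So P = [[1, 2, 5], [3, 4]], Q = [[1, 2, 4], [3, 5]].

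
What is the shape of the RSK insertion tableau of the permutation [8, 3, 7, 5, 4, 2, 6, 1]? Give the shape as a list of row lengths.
[3, 1, 1, 1, 1, 1]

Row-insert each entry into an empty tableau.

After inserting 8: P = [[8]].
After inserting 3: P = [[3], [8]].
After inserting 7: P = [[3, 7], [8]].
After inserting 5: P = [[3, 5], [7], [8]].
After inserting 4: P = [[3, 4], [5], [7], [8]].
After inserting 2: P = [[2, 4], [3], [5], [7], [8]].
After inserting 6: P = [[2, 4, 6], [3], [5], [7], [8]].
After inserting 1: P = [[1, 4, 6], [2], [3], [5], [7], [8]].

The final insertion tableau P = [[1, 4, 6], [2], [3], [5], [7], [8]] has shape [3, 1, 1, 1, 1, 1].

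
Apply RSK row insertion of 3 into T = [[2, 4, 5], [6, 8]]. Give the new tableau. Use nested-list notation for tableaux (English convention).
In row 1, 3 replaces 4 (the leftmost entry greater than 3); 4 is bumped to row 2. In row 2, 4 replaces 6 (the leftmost entry greater than 4); 6 is bumped to row 3. 6 starts a new row 3. The new tableau is [[2, 3, 5], [4, 8], [6]].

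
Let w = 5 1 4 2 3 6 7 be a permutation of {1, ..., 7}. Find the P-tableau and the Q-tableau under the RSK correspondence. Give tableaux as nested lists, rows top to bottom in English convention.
P = [[1, 2, 3, 6, 7], [4], [5]], Q = [[1, 3, 5, 6, 7], [2], [4]]

Insert each entry of the permutation into P by Schensted row insertion, recording in Q the position of each new cell.

After inserting 5: P = [[5]].
After inserting 1: P = [[1], [5]].
After inserting 4: P = [[1, 4], [5]].
After inserting 2: P = [[1, 2], [4], [5]].
After inserting 3: P = [[1, 2, 3], [4], [5]].
After inserting 6: P = [[1, 2, 3, 6], [4], [5]].
After inserting 7: P = [[1, 2, 3, 6, 7], [4], [5]].

So P = [[1, 2, 3, 6, 7], [4], [5]], Q = [[1, 3, 5, 6, 7], [2], [4]].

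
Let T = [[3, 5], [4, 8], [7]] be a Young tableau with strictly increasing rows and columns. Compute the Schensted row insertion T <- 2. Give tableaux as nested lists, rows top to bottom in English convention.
[[2, 5], [3, 8], [4], [7]]

In row 1, 2 replaces 3 (the leftmost entry greater than 2); 3 is bumped to row 2. In row 2, 3 replaces 4 (the leftmost entry greater than 3); 4 is bumped to row 3. In row 3, 4 replaces 7 (the leftmost entry greater than 4); 7 is bumped to row 4. 7 starts a new row 4. The new tableau is [[2, 5], [3, 8], [4], [7]].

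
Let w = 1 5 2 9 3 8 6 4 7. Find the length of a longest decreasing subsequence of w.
4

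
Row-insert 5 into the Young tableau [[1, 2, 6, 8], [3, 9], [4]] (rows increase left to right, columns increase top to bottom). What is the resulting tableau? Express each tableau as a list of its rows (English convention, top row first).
In row 1, 5 replaces 6 (the leftmost entry greater than 5); 6 is bumped to row 2. In row 2, 6 replaces 9 (the leftmost entry greater than 6); 9 is bumped to row 3. 9 is appended to row 3. The new tableau is [[1, 2, 5, 8], [3, 6], [4, 9]].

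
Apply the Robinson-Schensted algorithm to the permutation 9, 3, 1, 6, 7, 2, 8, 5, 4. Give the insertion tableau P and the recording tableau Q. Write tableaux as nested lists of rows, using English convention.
Insert each entry of the permutation into P by Schensted row insertion, recording in Q the position of each new cell.

Insert 9: appended to row 1. P = [[9]].
Insert 3: 3 bumps 9 from row 1; 9 starts row 2. P = [[3], [9]].
Insert 1: 1 bumps 3 from row 1; 3 bumps 9 from row 2; 9 starts row 3. P = [[1], [3], [9]].
Insert 6: appended to row 1. P = [[1, 6], [3], [9]].
Insert 7: appended to row 1. P = [[1, 6, 7], [3], [9]].
Insert 2: 2 bumps 6 from row 1; 6 appends to row 2. P = [[1, 2, 7], [3, 6], [9]].
Insert 8: appended to row 1. P = [[1, 2, 7, 8], [3, 6], [9]].
Insert 5: 5 bumps 7 from row 1; 7 appends to row 2. P = [[1, 2, 5, 8], [3, 6, 7], [9]].
Insert 4: 4 bumps 5 from row 1; 5 bumps 6 from row 2; 6 bumps 9 from row 3; 9 starts row 4. P = [[1, 2, 4, 8], [3, 5, 7], [6], [9]].

So P = [[1, 2, 4, 8], [3, 5, 7], [6], [9]], Q = [[1, 4, 5, 7], [2, 6, 8], [3], [9]].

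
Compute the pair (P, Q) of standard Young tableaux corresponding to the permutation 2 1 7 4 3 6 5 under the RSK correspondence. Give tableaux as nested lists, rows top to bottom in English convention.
Insert each entry of the permutation into P by Schensted row insertion, recording in Q the position of each new cell.

Insert 2: appended to row 1. P = [[2]].
Insert 1: 1 bumps 2 from row 1; 2 starts row 2. P = [[1], [2]].
Insert 7: appended to row 1. P = [[1, 7], [2]].
Insert 4: 4 bumps 7 from row 1; 7 appends to row 2. P = [[1, 4], [2, 7]].
Insert 3: 3 bumps 4 from row 1; 4 bumps 7 from row 2; 7 starts row 3. P = [[1, 3], [2, 4], [7]].
Insert 6: appended to row 1. P = [[1, 3, 6], [2, 4], [7]].
Insert 5: 5 bumps 6 from row 1; 6 appends to row 2. P = [[1, 3, 5], [2, 4, 6], [7]].

So P = [[1, 3, 5], [2, 4, 6], [7]], Q = [[1, 3, 6], [2, 4, 7], [5]].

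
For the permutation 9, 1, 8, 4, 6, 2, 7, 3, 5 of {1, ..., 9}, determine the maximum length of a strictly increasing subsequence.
4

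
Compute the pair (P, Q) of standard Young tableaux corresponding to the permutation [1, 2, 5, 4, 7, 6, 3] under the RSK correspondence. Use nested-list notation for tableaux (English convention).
Insert each entry of the permutation into P by Schensted row insertion, recording in Q the position of each new cell.

Insert 1: appended to row 1. P = [[1]].
Insert 2: appended to row 1. P = [[1, 2]].
Insert 5: appended to row 1. P = [[1, 2, 5]].
Insert 4: 4 bumps 5 from row 1; 5 starts row 2. P = [[1, 2, 4], [5]].
Insert 7: appended to row 1. P = [[1, 2, 4, 7], [5]].
Insert 6: 6 bumps 7 from row 1; 7 appends to row 2. P = [[1, 2, 4, 6], [5, 7]].
Insert 3: 3 bumps 4 from row 1; 4 bumps 5 from row 2; 5 starts row 3. P = [[1, 2, 3, 6], [4, 7], [5]].

So P = [[1, 2, 3, 6], [4, 7], [5]], Q = [[1, 2, 3, 5], [4, 6], [7]].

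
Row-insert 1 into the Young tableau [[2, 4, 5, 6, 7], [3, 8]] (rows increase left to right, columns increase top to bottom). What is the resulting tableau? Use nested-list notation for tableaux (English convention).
[[1, 4, 5, 6, 7], [2, 8], [3]]

In row 1, 1 replaces 2 (the leftmost entry greater than 1); 2 is bumped to row 2. In row 2, 2 replaces 3 (the leftmost entry greater than 2); 3 is bumped to row 3. 3 starts a new row 3. The new tableau is [[1, 4, 5, 6, 7], [2, 8], [3]].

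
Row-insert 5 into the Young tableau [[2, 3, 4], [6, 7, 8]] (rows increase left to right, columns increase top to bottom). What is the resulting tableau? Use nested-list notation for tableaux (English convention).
5 is larger than every entry of row 1, so it is appended to row 1. The new tableau is [[2, 3, 4, 5], [6, 7, 8]].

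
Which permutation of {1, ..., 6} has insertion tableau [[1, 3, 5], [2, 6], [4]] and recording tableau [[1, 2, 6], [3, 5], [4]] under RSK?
4 6 2 1 3 5

Reverse the RSK construction: for i from n down to 1, find the cell of Q containing i, remove the entry at that cell from P, and reverse-bump it up through P; the value ejected from row 1 is w(i).

Step i=6: Q has 6 at row 1, column 3; remove that cell from P, ejecting 5. So w(6) = 5. P is now [[1, 3], [2, 6], [4]].
Step i=5: Q has 5 at row 2, column 2; remove 6 from row 2 of P and reverse-bump: 6 enters row 1 and ejects 3. So w(5) = 3. P is now [[1, 6], [2], [4]].
Step i=4: Q has 4 at row 3, column 1; remove 4 from row 3 of P and reverse-bump: 4 enters row 2 and ejects 2; 2 enters row 1 and ejects 1. So w(4) = 1. P is now [[2, 6], [4]].
Step i=3: Q has 3 at row 2, column 1; remove 4 from row 2 of P and reverse-bump: 4 enters row 1 and ejects 2. So w(3) = 2. P is now [[4, 6]].
Step i=2: Q has 2 at row 1, column 2; remove that cell from P, ejecting 6. So w(2) = 6. P is now [[4]].
Step i=1: Q has 1 at row 1, column 1; remove that cell from P, ejecting 4. So w(1) = 4. P is now [].

So w = 4 6 2 1 3 5.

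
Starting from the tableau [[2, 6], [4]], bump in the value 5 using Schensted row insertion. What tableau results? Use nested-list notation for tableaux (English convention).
In row 1, 5 replaces 6 (the leftmost entry greater than 5); 6 is bumped to row 2. 6 is appended to row 2. The new tableau is [[2, 5], [4, 6]].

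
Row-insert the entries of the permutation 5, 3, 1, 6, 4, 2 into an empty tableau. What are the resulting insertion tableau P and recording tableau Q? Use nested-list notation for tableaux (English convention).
P = [[1, 2], [3, 4], [5, 6]], Q = [[1, 4], [2, 5], [3, 6]]

Insert each entry of the permutation into P by Schensted row insertion, recording in Q the position of each new cell.

Insert 5: appended to row 1. P = [[5]].
Insert 3: 3 bumps 5 from row 1; 5 starts row 2. P = [[3], [5]].
Insert 1: 1 bumps 3 from row 1; 3 bumps 5 from row 2; 5 starts row 3. P = [[1], [3], [5]].
Insert 6: appended to row 1. P = [[1, 6], [3], [5]].
Insert 4: 4 bumps 6 from row 1; 6 appends to row 2. P = [[1, 4], [3, 6], [5]].
Insert 2: 2 bumps 4 from row 1; 4 bumps 6 from row 2; 6 appends to row 3. P = [[1, 2], [3, 4], [5, 6]].

So P = [[1, 2], [3, 4], [5, 6]], Q = [[1, 4], [2, 5], [3, 6]].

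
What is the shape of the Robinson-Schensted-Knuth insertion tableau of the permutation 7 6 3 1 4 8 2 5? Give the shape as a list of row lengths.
[3, 3, 1, 1]

Row-insert each entry into an empty tableau.

After inserting 7: P = [[7]].
After inserting 6: P = [[6], [7]].
After inserting 3: P = [[3], [6], [7]].
After inserting 1: P = [[1], [3], [6], [7]].
After inserting 4: P = [[1, 4], [3], [6], [7]].
After inserting 8: P = [[1, 4, 8], [3], [6], [7]].
After inserting 2: P = [[1, 2, 8], [3, 4], [6], [7]].
After inserting 5: P = [[1, 2, 5], [3, 4, 8], [6], [7]].

The final insertion tableau P = [[1, 2, 5], [3, 4, 8], [6], [7]] has shape [3, 3, 1, 1].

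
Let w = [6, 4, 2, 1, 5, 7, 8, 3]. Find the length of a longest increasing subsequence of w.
4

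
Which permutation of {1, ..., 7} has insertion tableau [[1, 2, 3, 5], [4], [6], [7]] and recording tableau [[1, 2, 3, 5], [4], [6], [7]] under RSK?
Reverse RSK: for i = n, n-1, ..., 1, locate i in Q, remove the corresponding corner cell from P, and reverse-bump its entry up through P; the value ejected from row 1 is w(i).

So w = 1 2 7 4 6 5 3.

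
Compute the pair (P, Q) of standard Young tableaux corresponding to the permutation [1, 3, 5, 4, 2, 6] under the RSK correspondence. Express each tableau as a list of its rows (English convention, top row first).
P = [[1, 2, 4, 6], [3], [5]], Q = [[1, 2, 3, 6], [4], [5]]

Insert each entry of the permutation into P by Schensted row insertion, recording in Q the position of each new cell.

Insert 1: appended to row 1. P = [[1]].
Insert 3: appended to row 1. P = [[1, 3]].
Insert 5: appended to row 1. P = [[1, 3, 5]].
Insert 4: 4 bumps 5 from row 1; 5 starts row 2. P = [[1, 3, 4], [5]].
Insert 2: 2 bumps 3 from row 1; 3 bumps 5 from row 2; 5 starts row 3. P = [[1, 2, 4], [3], [5]].
Insert 6: appended to row 1. P = [[1, 2, 4, 6], [3], [5]].

So P = [[1, 2, 4, 6], [3], [5]], Q = [[1, 2, 3, 6], [4], [5]].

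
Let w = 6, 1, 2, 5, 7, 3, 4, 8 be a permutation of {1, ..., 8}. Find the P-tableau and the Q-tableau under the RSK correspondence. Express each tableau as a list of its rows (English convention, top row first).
Insert each entry of the permutation into P by Schensted row insertion, recording in Q the position of each new cell.

Insert 6: appended to row 1. P = [[6]].
Insert 1: 1 bumps 6 from row 1; 6 starts row 2. P = [[1], [6]].
Insert 2: appended to row 1. P = [[1, 2], [6]].
Insert 5: appended to row 1. P = [[1, 2, 5], [6]].
Insert 7: appended to row 1. P = [[1, 2, 5, 7], [6]].
Insert 3: 3 bumps 5 from row 1; 5 bumps 6 from row 2; 6 starts row 3. P = [[1, 2, 3, 7], [5], [6]].
Insert 4: 4 bumps 7 from row 1; 7 appends to row 2. P = [[1, 2, 3, 4], [5, 7], [6]].
Insert 8: appended to row 1. P = [[1, 2, 3, 4, 8], [5, 7], [6]].

So P = [[1, 2, 3, 4, 8], [5, 7], [6]], Q = [[1, 3, 4, 5, 8], [2, 7], [6]].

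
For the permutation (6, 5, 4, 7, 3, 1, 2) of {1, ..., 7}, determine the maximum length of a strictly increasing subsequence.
2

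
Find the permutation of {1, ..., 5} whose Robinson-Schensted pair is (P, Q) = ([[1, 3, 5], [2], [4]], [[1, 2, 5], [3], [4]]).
2 4 3 1 5

Reverse the RSK construction: for i from n down to 1, find the cell of Q containing i, remove the entry at that cell from P, and reverse-bump it up through P; the value ejected from row 1 is w(i).

Step i=5: Q has 5 at row 1, column 3; remove that cell from P, ejecting 5. So w(5) = 5. P is now [[1, 3], [2], [4]].
Step i=4: Q has 4 at row 3, column 1; remove 4 from row 3 of P and reverse-bump: 4 enters row 2 and ejects 2; 2 enters row 1 and ejects 1. So w(4) = 1. P is now [[2, 3], [4]].
Step i=3: Q has 3 at row 2, column 1; remove 4 from row 2 of P and reverse-bump: 4 enters row 1 and ejects 3. So w(3) = 3. P is now [[2, 4]].
Step i=2: Q has 2 at row 1, column 2; remove that cell from P, ejecting 4. So w(2) = 4. P is now [[2]].
Step i=1: Q has 1 at row 1, column 1; remove that cell from P, ejecting 2. So w(1) = 2. P is now [].

So w = 2 4 3 1 5.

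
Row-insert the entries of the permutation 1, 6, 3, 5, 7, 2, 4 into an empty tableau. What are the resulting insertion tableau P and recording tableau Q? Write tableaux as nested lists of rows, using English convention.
Insert each entry of the permutation into P by Schensted row insertion, recording in Q the position of each new cell.

Insert 1: appended to row 1. P = [[1]].
Insert 6: appended to row 1. P = [[1, 6]].
Insert 3: 3 bumps 6 from row 1; 6 starts row 2. P = [[1, 3], [6]].
Insert 5: appended to row 1. P = [[1, 3, 5], [6]].
Insert 7: appended to row 1. P = [[1, 3, 5, 7], [6]].
Insert 2: 2 bumps 3 from row 1; 3 bumps 6 from row 2; 6 starts row 3. P = [[1, 2, 5, 7], [3], [6]].
Insert 4: 4 bumps 5 from row 1; 5 appends to row 2. P = [[1, 2, 4, 7], [3, 5], [6]].

So P = [[1, 2, 4, 7], [3, 5], [6]], Q = [[1, 2, 4, 5], [3, 7], [6]].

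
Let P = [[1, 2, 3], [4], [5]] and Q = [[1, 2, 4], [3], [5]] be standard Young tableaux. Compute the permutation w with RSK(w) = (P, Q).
Reverse the RSK construction: for i from n down to 1, find the cell of Q containing i, remove the entry at that cell from P, and reverse-bump it up through P; the value ejected from row 1 is w(i).

Step i=5: Q has 5 at row 3, column 1; remove 5 from row 3 of P and reverse-bump: 5 enters row 2 and ejects 4; 4 enters row 1 and ejects 3. So w(5) = 3. P is now [[1, 2, 4], [5]].
Step i=4: Q has 4 at row 1, column 3; remove that cell from P, ejecting 4. So w(4) = 4. P is now [[1, 2], [5]].
Step i=3: Q has 3 at row 2, column 1; remove 5 from row 2 of P and reverse-bump: 5 enters row 1 and ejects 2. So w(3) = 2. P is now [[1, 5]].
Step i=2: Q has 2 at row 1, column 2; remove that cell from P, ejecting 5. So w(2) = 5. P is now [[1]].
Step i=1: Q has 1 at row 1, column 1; remove that cell from P, ejecting 1. So w(1) = 1. P is now [].

So w = 1 5 2 4 3.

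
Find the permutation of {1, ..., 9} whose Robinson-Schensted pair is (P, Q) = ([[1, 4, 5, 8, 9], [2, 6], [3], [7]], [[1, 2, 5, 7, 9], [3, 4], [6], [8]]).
Reverse the RSK construction: for i from n down to 1, find the cell of Q containing i, remove the entry at that cell from P, and reverse-bump it up through P; the value ejected from row 1 is w(i).

Step i=9: Q has 9 at row 1, column 5; remove that cell from P, ejecting 9. So w(9) = 9. P is now [[1, 4, 5, 8], [2, 6], [3], [7]].
Step i=8: Q has 8 at row 4, column 1; remove 7 from row 4 of P and reverse-bump: 7 enters row 3 and ejects 3; 3 enters row 2 and ejects 2; 2 enters row 1 and ejects 1. So w(8) = 1. P is now [[2, 4, 5, 8], [3, 6], [7]].
Step i=7: Q has 7 at row 1, column 4; remove that cell from P, ejecting 8. So w(7) = 8. P is now [[2, 4, 5], [3, 6], [7]].
Step i=6: Q has 6 at row 3, column 1; remove 7 from row 3 of P and reverse-bump: 7 enters row 2 and ejects 6; 6 enters row 1 and ejects 5. So w(6) = 5. P is now [[2, 4, 6], [3, 7]].
Step i=5: Q has 5 at row 1, column 3; remove that cell from P, ejecting 6. So w(5) = 6. P is now [[2, 4], [3, 7]].
Step i=4: Q has 4 at row 2, column 2; remove 7 from row 2 of P and reverse-bump: 7 enters row 1 and ejects 4. So w(4) = 4. P is now [[2, 7], [3]].
Step i=3: Q has 3 at row 2, column 1; remove 3 from row 2 of P and reverse-bump: 3 enters row 1 and ejects 2. So w(3) = 2. P is now [[3, 7]].
Step i=2: Q has 2 at row 1, column 2; remove that cell from P, ejecting 7. So w(2) = 7. P is now [[3]].
Step i=1: Q has 1 at row 1, column 1; remove that cell from P, ejecting 3. So w(1) = 3. P is now [].

So w = 3 7 2 4 6 5 8 1 9.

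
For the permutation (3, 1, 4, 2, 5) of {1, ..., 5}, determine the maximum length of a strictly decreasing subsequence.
2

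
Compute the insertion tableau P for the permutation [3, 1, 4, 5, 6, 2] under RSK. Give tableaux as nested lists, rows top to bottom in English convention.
P = [[1, 2, 5, 6], [3, 4]]

Insert 3: appended to row 1. P = [[3]].
Insert 1: 1 bumps 3 from row 1; 3 starts row 2. P = [[1], [3]].
Insert 4: appended to row 1. P = [[1, 4], [3]].
Insert 5: appended to row 1. P = [[1, 4, 5], [3]].
Insert 6: appended to row 1. P = [[1, 4, 5, 6], [3]].
Insert 2: 2 bumps 4 from row 1; 4 appends to row 2. P = [[1, 2, 5, 6], [3, 4]].

So P = [[1, 2, 5, 6], [3, 4]].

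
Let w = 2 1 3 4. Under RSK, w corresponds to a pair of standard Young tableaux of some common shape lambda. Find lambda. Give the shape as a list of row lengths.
[3, 1]

Row-insert each entry into an empty tableau.

After inserting 2: P = [[2]].
After inserting 1: P = [[1], [2]].
After inserting 3: P = [[1, 3], [2]].
After inserting 4: P = [[1, 3, 4], [2]].

The final insertion tableau P = [[1, 3, 4], [2]] has shape [3, 1].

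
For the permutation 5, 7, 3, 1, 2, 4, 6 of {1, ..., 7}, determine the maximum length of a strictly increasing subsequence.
4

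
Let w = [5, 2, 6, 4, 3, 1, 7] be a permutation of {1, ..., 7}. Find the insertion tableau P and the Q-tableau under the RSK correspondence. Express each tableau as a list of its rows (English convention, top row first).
Insert each entry of the permutation into P by Schensted row insertion, recording in Q the position of each new cell.

Insert 5: appended to row 1. P = [[5]], Q = [[1]].
Insert 2: 2 bumps 5 from row 1; 5 starts row 2. P = [[2], [5]], Q = [[1], [2]].
Insert 6: appended to row 1. P = [[2, 6], [5]], Q = [[1, 3], [2]].
Insert 4: 4 bumps 6 from row 1; 6 appends to row 2. P = [[2, 4], [5, 6]], Q = [[1, 3], [2, 4]].
Insert 3: 3 bumps 4 from row 1; 4 bumps 5 from row 2; 5 starts row 3. P = [[2, 3], [4, 6], [5]], Q = [[1, 3], [2, 4], [5]].
Insert 1: 1 bumps 2 from row 1; 2 bumps 4 from row 2; 4 bumps 5 from row 3; 5 starts row 4. P = [[1, 3], [2, 6], [4], [5]], Q = [[1, 3], [2, 4], [5], [6]].
Insert 7: appended to row 1. P = [[1, 3, 7], [2, 6], [4], [5]], Q = [[1, 3, 7], [2, 4], [5], [6]].

So P = [[1, 3, 7], [2, 6], [4], [5]], Q = [[1, 3, 7], [2, 4], [5], [6]].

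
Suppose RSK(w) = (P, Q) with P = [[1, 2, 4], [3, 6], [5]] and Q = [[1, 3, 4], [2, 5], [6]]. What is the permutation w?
5 1 3 6 4 2

Reverse the RSK construction: for i from n down to 1, find the cell of Q containing i, remove the entry at that cell from P, and reverse-bump it up through P; the value ejected from row 1 is w(i).

Step i=6: Q has 6 at row 3, column 1; remove 5 from row 3 of P and reverse-bump: 5 enters row 2 and ejects 3; 3 enters row 1 and ejects 2. So w(6) = 2. P is now [[1, 3, 4], [5, 6]].
Step i=5: Q has 5 at row 2, column 2; remove 6 from row 2 of P and reverse-bump: 6 enters row 1 and ejects 4. So w(5) = 4. P is now [[1, 3, 6], [5]].
Step i=4: Q has 4 at row 1, column 3; remove that cell from P, ejecting 6. So w(4) = 6. P is now [[1, 3], [5]].
Step i=3: Q has 3 at row 1, column 2; remove that cell from P, ejecting 3. So w(3) = 3. P is now [[1], [5]].
Step i=2: Q has 2 at row 2, column 1; remove 5 from row 2 of P and reverse-bump: 5 enters row 1 and ejects 1. So w(2) = 1. P is now [[5]].
Step i=1: Q has 1 at row 1, column 1; remove that cell from P, ejecting 5. So w(1) = 5. P is now [].

So w = 5 1 3 6 4 2.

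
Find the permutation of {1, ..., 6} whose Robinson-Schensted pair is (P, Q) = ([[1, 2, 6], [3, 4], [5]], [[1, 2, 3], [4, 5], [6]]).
3 5 6 1 4 2

Reverse the RSK construction: for i from n down to 1, find the cell of Q containing i, remove the entry at that cell from P, and reverse-bump it up through P; the value ejected from row 1 is w(i).

Step i=6: Q has 6 at row 3, column 1; remove 5 from row 3 of P and reverse-bump: 5 enters row 2 and ejects 4; 4 enters row 1 and ejects 2. So w(6) = 2. P is now [[1, 4, 6], [3, 5]].
Step i=5: Q has 5 at row 2, column 2; remove 5 from row 2 of P and reverse-bump: 5 enters row 1 and ejects 4. So w(5) = 4. P is now [[1, 5, 6], [3]].
Step i=4: Q has 4 at row 2, column 1; remove 3 from row 2 of P and reverse-bump: 3 enters row 1 and ejects 1. So w(4) = 1. P is now [[3, 5, 6]].
Step i=3: Q has 3 at row 1, column 3; remove that cell from P, ejecting 6. So w(3) = 6. P is now [[3, 5]].
Step i=2: Q has 2 at row 1, column 2; remove that cell from P, ejecting 5. So w(2) = 5. P is now [[3]].
Step i=1: Q has 1 at row 1, column 1; remove that cell from P, ejecting 3. So w(1) = 3. P is now [].

So w = 3 5 6 1 4 2.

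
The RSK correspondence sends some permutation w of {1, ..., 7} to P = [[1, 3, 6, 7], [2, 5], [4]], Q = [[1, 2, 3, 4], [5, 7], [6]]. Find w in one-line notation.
Reverse the RSK construction: for i from n down to 1, find the cell of Q containing i, remove the entry at that cell from P, and reverse-bump it up through P; the value ejected from row 1 is w(i).

Step i=7: Q has 7 at row 2, column 2; remove 5 from row 2 of P and reverse-bump: 5 enters row 1 and ejects 3. So w(7) = 3. P is now [[1, 5, 6, 7], [2], [4]].
Step i=6: Q has 6 at row 3, column 1; remove 4 from row 3 of P and reverse-bump: 4 enters row 2 and ejects 2; 2 enters row 1 and ejects 1. So w(6) = 1. P is now [[2, 5, 6, 7], [4]].
Step i=5: Q has 5 at row 2, column 1; remove 4 from row 2 of P and reverse-bump: 4 enters row 1 and ejects 2. So w(5) = 2. P is now [[4, 5, 6, 7]].
Step i=4: Q has 4 at row 1, column 4; remove that cell from P, ejecting 7. So w(4) = 7. P is now [[4, 5, 6]].
Step i=3: Q has 3 at row 1, column 3; remove that cell from P, ejecting 6. So w(3) = 6. P is now [[4, 5]].
Step i=2: Q has 2 at row 1, column 2; remove that cell from P, ejecting 5. So w(2) = 5. P is now [[4]].
Step i=1: Q has 1 at row 1, column 1; remove that cell from P, ejecting 4. So w(1) = 4. P is now [].

So w = 4 5 6 7 2 1 3.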